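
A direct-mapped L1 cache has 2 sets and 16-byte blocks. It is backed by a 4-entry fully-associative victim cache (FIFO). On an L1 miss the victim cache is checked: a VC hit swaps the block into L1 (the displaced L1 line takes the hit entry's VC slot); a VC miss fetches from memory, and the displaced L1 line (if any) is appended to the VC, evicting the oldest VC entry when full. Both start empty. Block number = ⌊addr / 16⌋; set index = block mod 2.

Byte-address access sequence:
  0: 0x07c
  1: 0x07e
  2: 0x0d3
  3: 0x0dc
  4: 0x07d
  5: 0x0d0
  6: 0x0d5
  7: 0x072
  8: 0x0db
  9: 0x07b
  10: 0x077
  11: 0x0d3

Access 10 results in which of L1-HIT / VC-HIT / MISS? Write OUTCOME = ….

OUTCOME = L1-HIT

  [0] addr=0x7c blk=7 s=1: MISS | VC []
  [1] addr=0x7e blk=7 s=1: L1-HIT | VC []
  [2] addr=0xd3 blk=13 s=1: MISS | VC [7]
  [3] addr=0xdc blk=13 s=1: L1-HIT | VC [7]
  [4] addr=0x7d blk=7 s=1: VC-HIT | VC [13]
  [5] addr=0xd0 blk=13 s=1: VC-HIT | VC [7]
  [6] addr=0xd5 blk=13 s=1: L1-HIT | VC [7]
  [7] addr=0x72 blk=7 s=1: VC-HIT | VC [13]
  [8] addr=0xdb blk=13 s=1: VC-HIT | VC [7]
  [9] addr=0x7b blk=7 s=1: VC-HIT | VC [13]
  [10] addr=0x77 blk=7 s=1: L1-HIT | VC [13]
  [11] addr=0xd3 blk=13 s=1: VC-HIT | VC [7]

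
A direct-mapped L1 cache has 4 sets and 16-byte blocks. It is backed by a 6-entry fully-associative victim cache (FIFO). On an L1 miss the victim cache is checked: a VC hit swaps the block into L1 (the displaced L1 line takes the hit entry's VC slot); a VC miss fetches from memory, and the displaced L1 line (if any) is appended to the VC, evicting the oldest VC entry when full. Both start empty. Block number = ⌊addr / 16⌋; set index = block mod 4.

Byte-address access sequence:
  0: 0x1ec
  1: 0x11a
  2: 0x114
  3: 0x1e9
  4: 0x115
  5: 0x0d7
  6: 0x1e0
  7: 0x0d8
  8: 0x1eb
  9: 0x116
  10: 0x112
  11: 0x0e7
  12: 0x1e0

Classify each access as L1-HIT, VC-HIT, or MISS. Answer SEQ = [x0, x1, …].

#0 0x1ec→b30/s2 MISS; vc=[]
#1 0x11a→b17/s1 MISS; vc=[]
#2 0x114→b17/s1 L1-HIT; vc=[]
#3 0x1e9→b30/s2 L1-HIT; vc=[]
#4 0x115→b17/s1 L1-HIT; vc=[]
#5 0xd7→b13/s1 MISS; vc=[17]
#6 0x1e0→b30/s2 L1-HIT; vc=[17]
#7 0xd8→b13/s1 L1-HIT; vc=[17]
#8 0x1eb→b30/s2 L1-HIT; vc=[17]
#9 0x116→b17/s1 VC-HIT; vc=[13]
#10 0x112→b17/s1 L1-HIT; vc=[13]
#11 0xe7→b14/s2 MISS; vc=[13,30]
#12 0x1e0→b30/s2 VC-HIT; vc=[13,14]

SEQ = [MISS, MISS, L1-HIT, L1-HIT, L1-HIT, MISS, L1-HIT, L1-HIT, L1-HIT, VC-HIT, L1-HIT, MISS, VC-HIT]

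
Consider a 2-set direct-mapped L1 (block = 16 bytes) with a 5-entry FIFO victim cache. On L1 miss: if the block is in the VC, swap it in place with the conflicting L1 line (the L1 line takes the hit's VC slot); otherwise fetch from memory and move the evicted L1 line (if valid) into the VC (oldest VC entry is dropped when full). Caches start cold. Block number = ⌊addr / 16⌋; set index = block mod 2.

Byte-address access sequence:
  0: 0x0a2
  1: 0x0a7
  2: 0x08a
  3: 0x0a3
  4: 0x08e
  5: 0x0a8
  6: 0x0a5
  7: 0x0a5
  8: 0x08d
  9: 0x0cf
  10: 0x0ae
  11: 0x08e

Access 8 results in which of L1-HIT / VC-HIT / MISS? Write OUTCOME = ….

  [0] addr=0xa2 blk=10 s=0: MISS | VC []
  [1] addr=0xa7 blk=10 s=0: L1-HIT | VC []
  [2] addr=0x8a blk=8 s=0: MISS | VC [10]
  [3] addr=0xa3 blk=10 s=0: VC-HIT | VC [8]
  [4] addr=0x8e blk=8 s=0: VC-HIT | VC [10]
  [5] addr=0xa8 blk=10 s=0: VC-HIT | VC [8]
  [6] addr=0xa5 blk=10 s=0: L1-HIT | VC [8]
  [7] addr=0xa5 blk=10 s=0: L1-HIT | VC [8]
  [8] addr=0x8d blk=8 s=0: VC-HIT | VC [10]
  [9] addr=0xcf blk=12 s=0: MISS | VC [10, 8]
  [10] addr=0xae blk=10 s=0: VC-HIT | VC [12, 8]
  [11] addr=0x8e blk=8 s=0: VC-HIT | VC [12, 10]

OUTCOME = VC-HIT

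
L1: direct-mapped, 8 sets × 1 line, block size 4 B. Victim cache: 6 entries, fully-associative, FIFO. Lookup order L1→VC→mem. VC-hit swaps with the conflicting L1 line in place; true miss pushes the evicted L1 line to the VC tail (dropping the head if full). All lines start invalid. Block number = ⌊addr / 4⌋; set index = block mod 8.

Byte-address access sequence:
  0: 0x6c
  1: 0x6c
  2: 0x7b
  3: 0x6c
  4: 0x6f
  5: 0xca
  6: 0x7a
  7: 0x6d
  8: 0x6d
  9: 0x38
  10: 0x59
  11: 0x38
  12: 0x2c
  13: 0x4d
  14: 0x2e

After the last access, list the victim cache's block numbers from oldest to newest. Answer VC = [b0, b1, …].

  [0] addr=0x6c blk=27 s=3: MISS | VC []
  [1] addr=0x6c blk=27 s=3: L1-HIT | VC []
  [2] addr=0x7b blk=30 s=6: MISS | VC []
  [3] addr=0x6c blk=27 s=3: L1-HIT | VC []
  [4] addr=0x6f blk=27 s=3: L1-HIT | VC []
  [5] addr=0xca blk=50 s=2: MISS | VC []
  [6] addr=0x7a blk=30 s=6: L1-HIT | VC []
  [7] addr=0x6d blk=27 s=3: L1-HIT | VC []
  [8] addr=0x6d blk=27 s=3: L1-HIT | VC []
  [9] addr=0x38 blk=14 s=6: MISS | VC [30]
  [10] addr=0x59 blk=22 s=6: MISS | VC [30, 14]
  [11] addr=0x38 blk=14 s=6: VC-HIT | VC [30, 22]
  [12] addr=0x2c blk=11 s=3: MISS | VC [30, 22, 27]
  [13] addr=0x4d blk=19 s=3: MISS | VC [30, 22, 27, 11]
  [14] addr=0x2e blk=11 s=3: VC-HIT | VC [30, 22, 27, 19]

VC = [30, 22, 27, 19]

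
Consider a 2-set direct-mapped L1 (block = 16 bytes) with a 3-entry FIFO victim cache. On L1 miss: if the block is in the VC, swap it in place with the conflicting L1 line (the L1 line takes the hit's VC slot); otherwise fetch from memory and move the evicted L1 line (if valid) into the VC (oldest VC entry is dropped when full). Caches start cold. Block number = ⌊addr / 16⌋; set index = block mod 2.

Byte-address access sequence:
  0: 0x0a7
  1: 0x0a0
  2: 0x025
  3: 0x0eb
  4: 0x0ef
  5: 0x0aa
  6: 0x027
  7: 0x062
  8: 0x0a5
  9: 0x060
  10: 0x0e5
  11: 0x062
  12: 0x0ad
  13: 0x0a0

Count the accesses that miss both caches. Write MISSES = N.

#0 0xa7→b10/s0 MISS; vc=[]
#1 0xa0→b10/s0 L1-HIT; vc=[]
#2 0x25→b2/s0 MISS; vc=[10]
#3 0xeb→b14/s0 MISS; vc=[10,2]
#4 0xef→b14/s0 L1-HIT; vc=[10,2]
#5 0xaa→b10/s0 VC-HIT; vc=[14,2]
#6 0x27→b2/s0 VC-HIT; vc=[14,10]
#7 0x62→b6/s0 MISS; vc=[14,10,2]
#8 0xa5→b10/s0 VC-HIT; vc=[14,6,2]
#9 0x60→b6/s0 VC-HIT; vc=[14,10,2]
#10 0xe5→b14/s0 VC-HIT; vc=[6,10,2]
#11 0x62→b6/s0 VC-HIT; vc=[14,10,2]
#12 0xad→b10/s0 VC-HIT; vc=[14,6,2]
#13 0xa0→b10/s0 L1-HIT; vc=[14,6,2]

MISSES = 4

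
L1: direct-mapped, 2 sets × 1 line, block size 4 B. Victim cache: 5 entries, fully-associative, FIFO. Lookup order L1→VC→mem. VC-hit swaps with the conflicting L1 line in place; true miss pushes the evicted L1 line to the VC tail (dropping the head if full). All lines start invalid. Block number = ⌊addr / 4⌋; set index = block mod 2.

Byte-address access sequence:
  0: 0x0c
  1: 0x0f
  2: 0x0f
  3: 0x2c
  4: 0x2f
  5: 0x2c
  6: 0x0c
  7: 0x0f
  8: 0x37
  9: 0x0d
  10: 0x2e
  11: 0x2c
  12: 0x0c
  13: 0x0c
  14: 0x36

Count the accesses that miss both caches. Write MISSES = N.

0: 0xc (blk 3, set 1) → MISS  vc=[]
1: 0xf (blk 3, set 1) → L1-HIT  vc=[]
2: 0xf (blk 3, set 1) → L1-HIT  vc=[]
3: 0x2c (blk 11, set 1) → MISS  vc=[3]
4: 0x2f (blk 11, set 1) → L1-HIT  vc=[3]
5: 0x2c (blk 11, set 1) → L1-HIT  vc=[3]
6: 0xc (blk 3, set 1) → VC-HIT  vc=[11]
7: 0xf (blk 3, set 1) → L1-HIT  vc=[11]
8: 0x37 (blk 13, set 1) → MISS  vc=[11, 3]
9: 0xd (blk 3, set 1) → VC-HIT  vc=[11, 13]
10: 0x2e (blk 11, set 1) → VC-HIT  vc=[3, 13]
11: 0x2c (blk 11, set 1) → L1-HIT  vc=[3, 13]
12: 0xc (blk 3, set 1) → VC-HIT  vc=[11, 13]
13: 0xc (blk 3, set 1) → L1-HIT  vc=[11, 13]
14: 0x36 (blk 13, set 1) → VC-HIT  vc=[11, 3]

MISSES = 3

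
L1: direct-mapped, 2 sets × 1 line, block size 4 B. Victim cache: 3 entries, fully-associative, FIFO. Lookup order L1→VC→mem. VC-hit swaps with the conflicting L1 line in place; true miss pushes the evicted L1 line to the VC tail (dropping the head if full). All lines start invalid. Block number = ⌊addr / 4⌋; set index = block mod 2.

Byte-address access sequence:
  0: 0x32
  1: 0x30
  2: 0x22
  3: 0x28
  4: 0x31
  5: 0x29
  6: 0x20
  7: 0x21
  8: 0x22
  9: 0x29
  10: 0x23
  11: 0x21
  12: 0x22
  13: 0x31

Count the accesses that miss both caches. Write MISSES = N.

#0 0x32→b12/s0 MISS; vc=[]
#1 0x30→b12/s0 L1-HIT; vc=[]
#2 0x22→b8/s0 MISS; vc=[12]
#3 0x28→b10/s0 MISS; vc=[12,8]
#4 0x31→b12/s0 VC-HIT; vc=[10,8]
#5 0x29→b10/s0 VC-HIT; vc=[12,8]
#6 0x20→b8/s0 VC-HIT; vc=[12,10]
#7 0x21→b8/s0 L1-HIT; vc=[12,10]
#8 0x22→b8/s0 L1-HIT; vc=[12,10]
#9 0x29→b10/s0 VC-HIT; vc=[12,8]
#10 0x23→b8/s0 VC-HIT; vc=[12,10]
#11 0x21→b8/s0 L1-HIT; vc=[12,10]
#12 0x22→b8/s0 L1-HIT; vc=[12,10]
#13 0x31→b12/s0 VC-HIT; vc=[8,10]

MISSES = 3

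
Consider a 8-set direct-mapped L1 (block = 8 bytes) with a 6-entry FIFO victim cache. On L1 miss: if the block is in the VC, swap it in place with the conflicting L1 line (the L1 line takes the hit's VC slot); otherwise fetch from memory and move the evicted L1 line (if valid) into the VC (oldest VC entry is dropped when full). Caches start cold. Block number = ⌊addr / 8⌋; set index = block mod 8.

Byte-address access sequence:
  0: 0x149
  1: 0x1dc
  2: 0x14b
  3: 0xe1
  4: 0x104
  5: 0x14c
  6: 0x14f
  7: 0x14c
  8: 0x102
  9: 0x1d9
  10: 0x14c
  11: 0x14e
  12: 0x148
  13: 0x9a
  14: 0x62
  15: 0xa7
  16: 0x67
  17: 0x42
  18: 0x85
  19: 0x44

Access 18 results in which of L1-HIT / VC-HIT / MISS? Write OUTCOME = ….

OUTCOME = MISS

  [0] addr=0x149 blk=41 s=1: MISS | VC []
  [1] addr=0x1dc blk=59 s=3: MISS | VC []
  [2] addr=0x14b blk=41 s=1: L1-HIT | VC []
  [3] addr=0xe1 blk=28 s=4: MISS | VC []
  [4] addr=0x104 blk=32 s=0: MISS | VC []
  [5] addr=0x14c blk=41 s=1: L1-HIT | VC []
  [6] addr=0x14f blk=41 s=1: L1-HIT | VC []
  [7] addr=0x14c blk=41 s=1: L1-HIT | VC []
  [8] addr=0x102 blk=32 s=0: L1-HIT | VC []
  [9] addr=0x1d9 blk=59 s=3: L1-HIT | VC []
  [10] addr=0x14c blk=41 s=1: L1-HIT | VC []
  [11] addr=0x14e blk=41 s=1: L1-HIT | VC []
  [12] addr=0x148 blk=41 s=1: L1-HIT | VC []
  [13] addr=0x9a blk=19 s=3: MISS | VC [59]
  [14] addr=0x62 blk=12 s=4: MISS | VC [59, 28]
  [15] addr=0xa7 blk=20 s=4: MISS | VC [59, 28, 12]
  [16] addr=0x67 blk=12 s=4: VC-HIT | VC [59, 28, 20]
  [17] addr=0x42 blk=8 s=0: MISS | VC [59, 28, 20, 32]
  [18] addr=0x85 blk=16 s=0: MISS | VC [59, 28, 20, 32, 8]
  [19] addr=0x44 blk=8 s=0: VC-HIT | VC [59, 28, 20, 32, 16]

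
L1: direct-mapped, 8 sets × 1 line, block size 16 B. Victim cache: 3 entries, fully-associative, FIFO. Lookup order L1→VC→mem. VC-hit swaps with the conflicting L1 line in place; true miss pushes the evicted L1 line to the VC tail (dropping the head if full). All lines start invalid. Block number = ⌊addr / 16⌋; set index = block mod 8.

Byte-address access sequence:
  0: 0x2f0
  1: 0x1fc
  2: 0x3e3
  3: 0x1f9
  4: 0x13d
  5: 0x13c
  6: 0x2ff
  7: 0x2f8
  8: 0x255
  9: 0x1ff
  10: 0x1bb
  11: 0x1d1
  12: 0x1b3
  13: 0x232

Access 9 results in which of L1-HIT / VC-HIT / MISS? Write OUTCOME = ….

0: 0x2f0 (blk 47, set 7) → MISS  vc=[]
1: 0x1fc (blk 31, set 7) → MISS  vc=[47]
2: 0x3e3 (blk 62, set 6) → MISS  vc=[47]
3: 0x1f9 (blk 31, set 7) → L1-HIT  vc=[47]
4: 0x13d (blk 19, set 3) → MISS  vc=[47]
5: 0x13c (blk 19, set 3) → L1-HIT  vc=[47]
6: 0x2ff (blk 47, set 7) → VC-HIT  vc=[31]
7: 0x2f8 (blk 47, set 7) → L1-HIT  vc=[31]
8: 0x255 (blk 37, set 5) → MISS  vc=[31]
9: 0x1ff (blk 31, set 7) → VC-HIT  vc=[47]
10: 0x1bb (blk 27, set 3) → MISS  vc=[47, 19]
11: 0x1d1 (blk 29, set 5) → MISS  vc=[47, 19, 37]
12: 0x1b3 (blk 27, set 3) → L1-HIT  vc=[47, 19, 37]
13: 0x232 (blk 35, set 3) → MISS  vc=[19, 37, 27]

OUTCOME = VC-HIT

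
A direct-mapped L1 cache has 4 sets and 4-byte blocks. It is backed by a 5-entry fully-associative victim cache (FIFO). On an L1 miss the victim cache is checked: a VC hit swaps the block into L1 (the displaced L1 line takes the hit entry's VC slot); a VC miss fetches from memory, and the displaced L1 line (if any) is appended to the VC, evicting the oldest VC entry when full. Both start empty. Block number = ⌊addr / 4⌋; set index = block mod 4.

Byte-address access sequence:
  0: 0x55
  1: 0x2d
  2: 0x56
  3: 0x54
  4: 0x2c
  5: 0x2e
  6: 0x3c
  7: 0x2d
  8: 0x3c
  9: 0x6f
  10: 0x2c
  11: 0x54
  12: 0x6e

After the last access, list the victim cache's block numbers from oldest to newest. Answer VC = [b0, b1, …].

VC = [11, 15]

0: 0x55 (blk 21, set 1) → MISS  vc=[]
1: 0x2d (blk 11, set 3) → MISS  vc=[]
2: 0x56 (blk 21, set 1) → L1-HIT  vc=[]
3: 0x54 (blk 21, set 1) → L1-HIT  vc=[]
4: 0x2c (blk 11, set 3) → L1-HIT  vc=[]
5: 0x2e (blk 11, set 3) → L1-HIT  vc=[]
6: 0x3c (blk 15, set 3) → MISS  vc=[11]
7: 0x2d (blk 11, set 3) → VC-HIT  vc=[15]
8: 0x3c (blk 15, set 3) → VC-HIT  vc=[11]
9: 0x6f (blk 27, set 3) → MISS  vc=[11, 15]
10: 0x2c (blk 11, set 3) → VC-HIT  vc=[27, 15]
11: 0x54 (blk 21, set 1) → L1-HIT  vc=[27, 15]
12: 0x6e (blk 27, set 3) → VC-HIT  vc=[11, 15]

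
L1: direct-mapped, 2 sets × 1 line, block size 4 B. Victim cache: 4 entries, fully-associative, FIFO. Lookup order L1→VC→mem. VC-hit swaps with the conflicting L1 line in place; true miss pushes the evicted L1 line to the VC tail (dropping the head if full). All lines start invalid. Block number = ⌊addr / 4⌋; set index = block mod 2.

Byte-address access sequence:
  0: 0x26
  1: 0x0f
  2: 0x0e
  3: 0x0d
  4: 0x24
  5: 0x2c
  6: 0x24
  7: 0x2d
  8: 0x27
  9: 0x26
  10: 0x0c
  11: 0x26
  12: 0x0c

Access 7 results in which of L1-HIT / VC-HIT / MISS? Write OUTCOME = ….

OUTCOME = VC-HIT

  [0] addr=0x26 blk=9 s=1: MISS | VC []
  [1] addr=0xf blk=3 s=1: MISS | VC [9]
  [2] addr=0xe blk=3 s=1: L1-HIT | VC [9]
  [3] addr=0xd blk=3 s=1: L1-HIT | VC [9]
  [4] addr=0x24 blk=9 s=1: VC-HIT | VC [3]
  [5] addr=0x2c blk=11 s=1: MISS | VC [3, 9]
  [6] addr=0x24 blk=9 s=1: VC-HIT | VC [3, 11]
  [7] addr=0x2d blk=11 s=1: VC-HIT | VC [3, 9]
  [8] addr=0x27 blk=9 s=1: VC-HIT | VC [3, 11]
  [9] addr=0x26 blk=9 s=1: L1-HIT | VC [3, 11]
  [10] addr=0xc blk=3 s=1: VC-HIT | VC [9, 11]
  [11] addr=0x26 blk=9 s=1: VC-HIT | VC [3, 11]
  [12] addr=0xc blk=3 s=1: VC-HIT | VC [9, 11]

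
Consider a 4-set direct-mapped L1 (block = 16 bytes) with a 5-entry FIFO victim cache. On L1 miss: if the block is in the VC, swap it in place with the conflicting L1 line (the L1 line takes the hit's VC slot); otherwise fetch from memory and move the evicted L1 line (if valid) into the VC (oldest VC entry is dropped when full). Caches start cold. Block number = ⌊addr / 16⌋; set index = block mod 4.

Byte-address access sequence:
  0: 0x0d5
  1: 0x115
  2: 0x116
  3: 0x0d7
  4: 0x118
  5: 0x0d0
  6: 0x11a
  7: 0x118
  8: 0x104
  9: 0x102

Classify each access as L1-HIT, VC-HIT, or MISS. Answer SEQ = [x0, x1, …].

SEQ = [MISS, MISS, L1-HIT, VC-HIT, VC-HIT, VC-HIT, VC-HIT, L1-HIT, MISS, L1-HIT]

  [0] addr=0xd5 blk=13 s=1: MISS | VC []
  [1] addr=0x115 blk=17 s=1: MISS | VC [13]
  [2] addr=0x116 blk=17 s=1: L1-HIT | VC [13]
  [3] addr=0xd7 blk=13 s=1: VC-HIT | VC [17]
  [4] addr=0x118 blk=17 s=1: VC-HIT | VC [13]
  [5] addr=0xd0 blk=13 s=1: VC-HIT | VC [17]
  [6] addr=0x11a blk=17 s=1: VC-HIT | VC [13]
  [7] addr=0x118 blk=17 s=1: L1-HIT | VC [13]
  [8] addr=0x104 blk=16 s=0: MISS | VC [13]
  [9] addr=0x102 blk=16 s=0: L1-HIT | VC [13]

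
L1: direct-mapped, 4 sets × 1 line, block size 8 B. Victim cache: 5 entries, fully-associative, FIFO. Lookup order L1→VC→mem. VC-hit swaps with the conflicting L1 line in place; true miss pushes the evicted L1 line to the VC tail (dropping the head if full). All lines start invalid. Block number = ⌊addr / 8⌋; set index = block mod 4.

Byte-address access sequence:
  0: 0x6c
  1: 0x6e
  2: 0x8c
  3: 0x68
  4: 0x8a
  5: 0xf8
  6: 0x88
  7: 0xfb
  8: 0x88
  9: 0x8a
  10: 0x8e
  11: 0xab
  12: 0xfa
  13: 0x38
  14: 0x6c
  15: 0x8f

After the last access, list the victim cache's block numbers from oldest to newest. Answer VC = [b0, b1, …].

VC = [21, 13, 31]

0: 0x6c (blk 13, set 1) → MISS  vc=[]
1: 0x6e (blk 13, set 1) → L1-HIT  vc=[]
2: 0x8c (blk 17, set 1) → MISS  vc=[13]
3: 0x68 (blk 13, set 1) → VC-HIT  vc=[17]
4: 0x8a (blk 17, set 1) → VC-HIT  vc=[13]
5: 0xf8 (blk 31, set 3) → MISS  vc=[13]
6: 0x88 (blk 17, set 1) → L1-HIT  vc=[13]
7: 0xfb (blk 31, set 3) → L1-HIT  vc=[13]
8: 0x88 (blk 17, set 1) → L1-HIT  vc=[13]
9: 0x8a (blk 17, set 1) → L1-HIT  vc=[13]
10: 0x8e (blk 17, set 1) → L1-HIT  vc=[13]
11: 0xab (blk 21, set 1) → MISS  vc=[13, 17]
12: 0xfa (blk 31, set 3) → L1-HIT  vc=[13, 17]
13: 0x38 (blk 7, set 3) → MISS  vc=[13, 17, 31]
14: 0x6c (blk 13, set 1) → VC-HIT  vc=[21, 17, 31]
15: 0x8f (blk 17, set 1) → VC-HIT  vc=[21, 13, 31]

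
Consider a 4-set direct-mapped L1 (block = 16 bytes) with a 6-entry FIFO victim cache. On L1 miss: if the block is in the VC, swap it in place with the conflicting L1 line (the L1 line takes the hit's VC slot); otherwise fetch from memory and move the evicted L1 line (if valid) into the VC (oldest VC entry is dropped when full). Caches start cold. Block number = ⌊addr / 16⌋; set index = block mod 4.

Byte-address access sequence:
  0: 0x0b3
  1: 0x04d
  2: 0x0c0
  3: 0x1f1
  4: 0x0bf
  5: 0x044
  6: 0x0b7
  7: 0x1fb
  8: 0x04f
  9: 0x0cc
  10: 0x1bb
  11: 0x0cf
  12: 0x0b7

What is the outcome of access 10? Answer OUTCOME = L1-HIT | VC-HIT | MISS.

OUTCOME = MISS

#0 0xb3→b11/s3 MISS; vc=[]
#1 0x4d→b4/s0 MISS; vc=[]
#2 0xc0→b12/s0 MISS; vc=[4]
#3 0x1f1→b31/s3 MISS; vc=[4,11]
#4 0xbf→b11/s3 VC-HIT; vc=[4,31]
#5 0x44→b4/s0 VC-HIT; vc=[12,31]
#6 0xb7→b11/s3 L1-HIT; vc=[12,31]
#7 0x1fb→b31/s3 VC-HIT; vc=[12,11]
#8 0x4f→b4/s0 L1-HIT; vc=[12,11]
#9 0xcc→b12/s0 VC-HIT; vc=[4,11]
#10 0x1bb→b27/s3 MISS; vc=[4,11,31]
#11 0xcf→b12/s0 L1-HIT; vc=[4,11,31]
#12 0xb7→b11/s3 VC-HIT; vc=[4,27,31]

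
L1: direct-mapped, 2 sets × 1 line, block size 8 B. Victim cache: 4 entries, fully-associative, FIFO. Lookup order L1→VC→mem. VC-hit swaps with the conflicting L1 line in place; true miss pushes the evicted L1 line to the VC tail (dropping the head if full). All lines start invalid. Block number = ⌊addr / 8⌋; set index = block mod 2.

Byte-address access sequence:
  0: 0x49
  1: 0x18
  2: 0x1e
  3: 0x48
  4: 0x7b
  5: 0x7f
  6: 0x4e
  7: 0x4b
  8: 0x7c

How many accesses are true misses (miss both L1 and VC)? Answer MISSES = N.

0: 0x49 (blk 9, set 1) → MISS  vc=[]
1: 0x18 (blk 3, set 1) → MISS  vc=[9]
2: 0x1e (blk 3, set 1) → L1-HIT  vc=[9]
3: 0x48 (blk 9, set 1) → VC-HIT  vc=[3]
4: 0x7b (blk 15, set 1) → MISS  vc=[3, 9]
5: 0x7f (blk 15, set 1) → L1-HIT  vc=[3, 9]
6: 0x4e (blk 9, set 1) → VC-HIT  vc=[3, 15]
7: 0x4b (blk 9, set 1) → L1-HIT  vc=[3, 15]
8: 0x7c (blk 15, set 1) → VC-HIT  vc=[3, 9]

MISSES = 3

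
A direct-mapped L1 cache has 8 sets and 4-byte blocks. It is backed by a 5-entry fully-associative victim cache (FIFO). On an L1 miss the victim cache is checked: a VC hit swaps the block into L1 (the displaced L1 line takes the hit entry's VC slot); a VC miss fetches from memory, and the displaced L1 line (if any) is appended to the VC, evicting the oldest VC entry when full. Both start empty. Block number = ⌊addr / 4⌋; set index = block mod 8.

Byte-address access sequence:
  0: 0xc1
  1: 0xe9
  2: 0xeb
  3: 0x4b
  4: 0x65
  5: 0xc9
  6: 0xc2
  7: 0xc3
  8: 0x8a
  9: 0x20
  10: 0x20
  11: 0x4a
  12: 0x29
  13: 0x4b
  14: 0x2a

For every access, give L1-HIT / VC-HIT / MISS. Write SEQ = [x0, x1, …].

0: 0xc1 (blk 48, set 0) → MISS  vc=[]
1: 0xe9 (blk 58, set 2) → MISS  vc=[]
2: 0xeb (blk 58, set 2) → L1-HIT  vc=[]
3: 0x4b (blk 18, set 2) → MISS  vc=[58]
4: 0x65 (blk 25, set 1) → MISS  vc=[58]
5: 0xc9 (blk 50, set 2) → MISS  vc=[58, 18]
6: 0xc2 (blk 48, set 0) → L1-HIT  vc=[58, 18]
7: 0xc3 (blk 48, set 0) → L1-HIT  vc=[58, 18]
8: 0x8a (blk 34, set 2) → MISS  vc=[58, 18, 50]
9: 0x20 (blk 8, set 0) → MISS  vc=[58, 18, 50, 48]
10: 0x20 (blk 8, set 0) → L1-HIT  vc=[58, 18, 50, 48]
11: 0x4a (blk 18, set 2) → VC-HIT  vc=[58, 34, 50, 48]
12: 0x29 (blk 10, set 2) → MISS  vc=[58, 34, 50, 48, 18]
13: 0x4b (blk 18, set 2) → VC-HIT  vc=[58, 34, 50, 48, 10]
14: 0x2a (blk 10, set 2) → VC-HIT  vc=[58, 34, 50, 48, 18]

SEQ = [MISS, MISS, L1-HIT, MISS, MISS, MISS, L1-HIT, L1-HIT, MISS, MISS, L1-HIT, VC-HIT, MISS, VC-HIT, VC-HIT]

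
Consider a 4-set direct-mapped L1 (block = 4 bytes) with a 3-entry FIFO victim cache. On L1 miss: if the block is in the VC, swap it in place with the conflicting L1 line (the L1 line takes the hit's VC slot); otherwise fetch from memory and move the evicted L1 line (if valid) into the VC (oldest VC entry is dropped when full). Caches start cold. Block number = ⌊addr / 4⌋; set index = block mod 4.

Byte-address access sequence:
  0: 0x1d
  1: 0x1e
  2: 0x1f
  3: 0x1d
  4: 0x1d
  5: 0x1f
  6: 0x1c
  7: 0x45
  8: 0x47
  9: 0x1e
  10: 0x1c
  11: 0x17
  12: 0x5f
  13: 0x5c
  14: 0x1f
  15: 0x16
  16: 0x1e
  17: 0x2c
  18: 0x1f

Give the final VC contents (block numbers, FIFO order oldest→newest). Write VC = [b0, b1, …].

VC = [17, 23, 11]

#0 0x1d→b7/s3 MISS; vc=[]
#1 0x1e→b7/s3 L1-HIT; vc=[]
#2 0x1f→b7/s3 L1-HIT; vc=[]
#3 0x1d→b7/s3 L1-HIT; vc=[]
#4 0x1d→b7/s3 L1-HIT; vc=[]
#5 0x1f→b7/s3 L1-HIT; vc=[]
#6 0x1c→b7/s3 L1-HIT; vc=[]
#7 0x45→b17/s1 MISS; vc=[]
#8 0x47→b17/s1 L1-HIT; vc=[]
#9 0x1e→b7/s3 L1-HIT; vc=[]
#10 0x1c→b7/s3 L1-HIT; vc=[]
#11 0x17→b5/s1 MISS; vc=[17]
#12 0x5f→b23/s3 MISS; vc=[17,7]
#13 0x5c→b23/s3 L1-HIT; vc=[17,7]
#14 0x1f→b7/s3 VC-HIT; vc=[17,23]
#15 0x16→b5/s1 L1-HIT; vc=[17,23]
#16 0x1e→b7/s3 L1-HIT; vc=[17,23]
#17 0x2c→b11/s3 MISS; vc=[17,23,7]
#18 0x1f→b7/s3 VC-HIT; vc=[17,23,11]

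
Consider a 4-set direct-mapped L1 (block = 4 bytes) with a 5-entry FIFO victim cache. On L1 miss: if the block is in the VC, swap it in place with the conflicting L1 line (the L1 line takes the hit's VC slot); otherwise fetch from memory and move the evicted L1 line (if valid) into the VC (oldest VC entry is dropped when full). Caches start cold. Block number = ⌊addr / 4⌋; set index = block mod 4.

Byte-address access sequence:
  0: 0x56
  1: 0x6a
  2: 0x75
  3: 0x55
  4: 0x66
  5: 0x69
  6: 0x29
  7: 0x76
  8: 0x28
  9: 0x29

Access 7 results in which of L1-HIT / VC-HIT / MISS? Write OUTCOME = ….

OUTCOME = VC-HIT

#0 0x56→b21/s1 MISS; vc=[]
#1 0x6a→b26/s2 MISS; vc=[]
#2 0x75→b29/s1 MISS; vc=[21]
#3 0x55→b21/s1 VC-HIT; vc=[29]
#4 0x66→b25/s1 MISS; vc=[29,21]
#5 0x69→b26/s2 L1-HIT; vc=[29,21]
#6 0x29→b10/s2 MISS; vc=[29,21,26]
#7 0x76→b29/s1 VC-HIT; vc=[25,21,26]
#8 0x28→b10/s2 L1-HIT; vc=[25,21,26]
#9 0x29→b10/s2 L1-HIT; vc=[25,21,26]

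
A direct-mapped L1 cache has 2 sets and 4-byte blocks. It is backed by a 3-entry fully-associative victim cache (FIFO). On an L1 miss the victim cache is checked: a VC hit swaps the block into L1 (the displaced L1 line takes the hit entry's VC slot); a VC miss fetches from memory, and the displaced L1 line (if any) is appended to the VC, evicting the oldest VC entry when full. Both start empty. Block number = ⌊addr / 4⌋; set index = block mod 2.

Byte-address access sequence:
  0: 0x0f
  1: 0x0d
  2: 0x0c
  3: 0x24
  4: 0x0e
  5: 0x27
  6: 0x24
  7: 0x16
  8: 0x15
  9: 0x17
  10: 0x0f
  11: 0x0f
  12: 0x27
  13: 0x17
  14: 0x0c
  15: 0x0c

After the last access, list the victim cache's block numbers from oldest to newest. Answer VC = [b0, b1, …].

  [0] addr=0xf blk=3 s=1: MISS | VC []
  [1] addr=0xd blk=3 s=1: L1-HIT | VC []
  [2] addr=0xc blk=3 s=1: L1-HIT | VC []
  [3] addr=0x24 blk=9 s=1: MISS | VC [3]
  [4] addr=0xe blk=3 s=1: VC-HIT | VC [9]
  [5] addr=0x27 blk=9 s=1: VC-HIT | VC [3]
  [6] addr=0x24 blk=9 s=1: L1-HIT | VC [3]
  [7] addr=0x16 blk=5 s=1: MISS | VC [3, 9]
  [8] addr=0x15 blk=5 s=1: L1-HIT | VC [3, 9]
  [9] addr=0x17 blk=5 s=1: L1-HIT | VC [3, 9]
  [10] addr=0xf blk=3 s=1: VC-HIT | VC [5, 9]
  [11] addr=0xf blk=3 s=1: L1-HIT | VC [5, 9]
  [12] addr=0x27 blk=9 s=1: VC-HIT | VC [5, 3]
  [13] addr=0x17 blk=5 s=1: VC-HIT | VC [9, 3]
  [14] addr=0xc blk=3 s=1: VC-HIT | VC [9, 5]
  [15] addr=0xc blk=3 s=1: L1-HIT | VC [9, 5]

VC = [9, 5]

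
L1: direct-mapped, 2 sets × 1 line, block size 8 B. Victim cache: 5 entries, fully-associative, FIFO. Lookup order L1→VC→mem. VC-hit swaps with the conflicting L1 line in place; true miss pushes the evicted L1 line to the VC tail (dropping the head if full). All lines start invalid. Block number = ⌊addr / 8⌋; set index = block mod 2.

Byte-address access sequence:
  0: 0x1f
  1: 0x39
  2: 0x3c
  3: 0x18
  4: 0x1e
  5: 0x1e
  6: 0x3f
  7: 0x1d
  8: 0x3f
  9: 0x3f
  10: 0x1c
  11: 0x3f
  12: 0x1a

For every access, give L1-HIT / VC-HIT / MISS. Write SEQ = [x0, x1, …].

  [0] addr=0x1f blk=3 s=1: MISS | VC []
  [1] addr=0x39 blk=7 s=1: MISS | VC [3]
  [2] addr=0x3c blk=7 s=1: L1-HIT | VC [3]
  [3] addr=0x18 blk=3 s=1: VC-HIT | VC [7]
  [4] addr=0x1e blk=3 s=1: L1-HIT | VC [7]
  [5] addr=0x1e blk=3 s=1: L1-HIT | VC [7]
  [6] addr=0x3f blk=7 s=1: VC-HIT | VC [3]
  [7] addr=0x1d blk=3 s=1: VC-HIT | VC [7]
  [8] addr=0x3f blk=7 s=1: VC-HIT | VC [3]
  [9] addr=0x3f blk=7 s=1: L1-HIT | VC [3]
  [10] addr=0x1c blk=3 s=1: VC-HIT | VC [7]
  [11] addr=0x3f blk=7 s=1: VC-HIT | VC [3]
  [12] addr=0x1a blk=3 s=1: VC-HIT | VC [7]

SEQ = [MISS, MISS, L1-HIT, VC-HIT, L1-HIT, L1-HIT, VC-HIT, VC-HIT, VC-HIT, L1-HIT, VC-HIT, VC-HIT, VC-HIT]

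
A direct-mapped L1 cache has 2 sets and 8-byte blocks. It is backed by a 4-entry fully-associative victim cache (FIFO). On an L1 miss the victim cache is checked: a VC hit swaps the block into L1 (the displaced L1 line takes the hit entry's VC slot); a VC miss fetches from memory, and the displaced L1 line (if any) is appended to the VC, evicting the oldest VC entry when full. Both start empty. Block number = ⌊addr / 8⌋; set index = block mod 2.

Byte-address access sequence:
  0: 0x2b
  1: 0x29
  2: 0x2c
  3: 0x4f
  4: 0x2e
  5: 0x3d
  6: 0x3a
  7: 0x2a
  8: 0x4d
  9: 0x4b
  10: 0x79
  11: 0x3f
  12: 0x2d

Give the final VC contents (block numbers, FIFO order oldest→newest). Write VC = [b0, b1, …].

VC = [7, 15, 9]

0: 0x2b (blk 5, set 1) → MISS  vc=[]
1: 0x29 (blk 5, set 1) → L1-HIT  vc=[]
2: 0x2c (blk 5, set 1) → L1-HIT  vc=[]
3: 0x4f (blk 9, set 1) → MISS  vc=[5]
4: 0x2e (blk 5, set 1) → VC-HIT  vc=[9]
5: 0x3d (blk 7, set 1) → MISS  vc=[9, 5]
6: 0x3a (blk 7, set 1) → L1-HIT  vc=[9, 5]
7: 0x2a (blk 5, set 1) → VC-HIT  vc=[9, 7]
8: 0x4d (blk 9, set 1) → VC-HIT  vc=[5, 7]
9: 0x4b (blk 9, set 1) → L1-HIT  vc=[5, 7]
10: 0x79 (blk 15, set 1) → MISS  vc=[5, 7, 9]
11: 0x3f (blk 7, set 1) → VC-HIT  vc=[5, 15, 9]
12: 0x2d (blk 5, set 1) → VC-HIT  vc=[7, 15, 9]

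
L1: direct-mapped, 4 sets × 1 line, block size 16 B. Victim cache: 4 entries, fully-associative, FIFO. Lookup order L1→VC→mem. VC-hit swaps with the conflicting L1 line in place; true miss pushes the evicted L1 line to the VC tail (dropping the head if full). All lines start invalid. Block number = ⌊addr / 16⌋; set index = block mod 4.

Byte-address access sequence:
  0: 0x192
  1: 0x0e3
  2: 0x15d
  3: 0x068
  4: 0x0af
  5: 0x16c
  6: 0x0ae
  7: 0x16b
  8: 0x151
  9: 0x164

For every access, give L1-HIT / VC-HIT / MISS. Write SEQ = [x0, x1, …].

#0 0x192→b25/s1 MISS; vc=[]
#1 0xe3→b14/s2 MISS; vc=[]
#2 0x15d→b21/s1 MISS; vc=[25]
#3 0x68→b6/s2 MISS; vc=[25,14]
#4 0xaf→b10/s2 MISS; vc=[25,14,6]
#5 0x16c→b22/s2 MISS; vc=[25,14,6,10]
#6 0xae→b10/s2 VC-HIT; vc=[25,14,6,22]
#7 0x16b→b22/s2 VC-HIT; vc=[25,14,6,10]
#8 0x151→b21/s1 L1-HIT; vc=[25,14,6,10]
#9 0x164→b22/s2 L1-HIT; vc=[25,14,6,10]

SEQ = [MISS, MISS, MISS, MISS, MISS, MISS, VC-HIT, VC-HIT, L1-HIT, L1-HIT]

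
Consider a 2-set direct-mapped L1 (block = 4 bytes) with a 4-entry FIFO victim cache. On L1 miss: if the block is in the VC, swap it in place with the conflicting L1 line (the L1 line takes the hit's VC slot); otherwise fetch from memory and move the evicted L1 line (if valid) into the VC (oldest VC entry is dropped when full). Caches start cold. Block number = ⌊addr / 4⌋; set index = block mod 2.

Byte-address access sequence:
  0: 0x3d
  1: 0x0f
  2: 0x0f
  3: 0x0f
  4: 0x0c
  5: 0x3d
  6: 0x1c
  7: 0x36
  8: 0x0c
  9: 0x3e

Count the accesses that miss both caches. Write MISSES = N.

0: 0x3d (blk 15, set 1) → MISS  vc=[]
1: 0xf (blk 3, set 1) → MISS  vc=[15]
2: 0xf (blk 3, set 1) → L1-HIT  vc=[15]
3: 0xf (blk 3, set 1) → L1-HIT  vc=[15]
4: 0xc (blk 3, set 1) → L1-HIT  vc=[15]
5: 0x3d (blk 15, set 1) → VC-HIT  vc=[3]
6: 0x1c (blk 7, set 1) → MISS  vc=[3, 15]
7: 0x36 (blk 13, set 1) → MISS  vc=[3, 15, 7]
8: 0xc (blk 3, set 1) → VC-HIT  vc=[13, 15, 7]
9: 0x3e (blk 15, set 1) → VC-HIT  vc=[13, 3, 7]

MISSES = 4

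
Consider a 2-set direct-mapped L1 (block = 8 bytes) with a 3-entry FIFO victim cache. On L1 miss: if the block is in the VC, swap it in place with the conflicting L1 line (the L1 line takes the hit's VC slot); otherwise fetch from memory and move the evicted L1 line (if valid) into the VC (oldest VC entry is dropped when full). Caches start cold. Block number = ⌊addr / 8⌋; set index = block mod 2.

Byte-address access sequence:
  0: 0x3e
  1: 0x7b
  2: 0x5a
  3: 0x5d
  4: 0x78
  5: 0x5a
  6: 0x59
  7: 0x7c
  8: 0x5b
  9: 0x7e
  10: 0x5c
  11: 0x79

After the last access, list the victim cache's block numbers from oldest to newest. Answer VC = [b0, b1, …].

VC = [7, 11]

#0 0x3e→b7/s1 MISS; vc=[]
#1 0x7b→b15/s1 MISS; vc=[7]
#2 0x5a→b11/s1 MISS; vc=[7,15]
#3 0x5d→b11/s1 L1-HIT; vc=[7,15]
#4 0x78→b15/s1 VC-HIT; vc=[7,11]
#5 0x5a→b11/s1 VC-HIT; vc=[7,15]
#6 0x59→b11/s1 L1-HIT; vc=[7,15]
#7 0x7c→b15/s1 VC-HIT; vc=[7,11]
#8 0x5b→b11/s1 VC-HIT; vc=[7,15]
#9 0x7e→b15/s1 VC-HIT; vc=[7,11]
#10 0x5c→b11/s1 VC-HIT; vc=[7,15]
#11 0x79→b15/s1 VC-HIT; vc=[7,11]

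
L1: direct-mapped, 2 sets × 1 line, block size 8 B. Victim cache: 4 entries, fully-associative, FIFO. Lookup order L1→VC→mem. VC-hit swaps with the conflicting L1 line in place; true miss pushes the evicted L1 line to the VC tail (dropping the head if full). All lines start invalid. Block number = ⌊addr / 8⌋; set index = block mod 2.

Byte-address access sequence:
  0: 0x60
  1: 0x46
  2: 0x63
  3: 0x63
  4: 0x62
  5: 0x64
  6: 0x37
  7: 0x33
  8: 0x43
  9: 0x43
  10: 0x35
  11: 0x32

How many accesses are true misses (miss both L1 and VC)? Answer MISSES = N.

MISSES = 3

#0 0x60→b12/s0 MISS; vc=[]
#1 0x46→b8/s0 MISS; vc=[12]
#2 0x63→b12/s0 VC-HIT; vc=[8]
#3 0x63→b12/s0 L1-HIT; vc=[8]
#4 0x62→b12/s0 L1-HIT; vc=[8]
#5 0x64→b12/s0 L1-HIT; vc=[8]
#6 0x37→b6/s0 MISS; vc=[8,12]
#7 0x33→b6/s0 L1-HIT; vc=[8,12]
#8 0x43→b8/s0 VC-HIT; vc=[6,12]
#9 0x43→b8/s0 L1-HIT; vc=[6,12]
#10 0x35→b6/s0 VC-HIT; vc=[8,12]
#11 0x32→b6/s0 L1-HIT; vc=[8,12]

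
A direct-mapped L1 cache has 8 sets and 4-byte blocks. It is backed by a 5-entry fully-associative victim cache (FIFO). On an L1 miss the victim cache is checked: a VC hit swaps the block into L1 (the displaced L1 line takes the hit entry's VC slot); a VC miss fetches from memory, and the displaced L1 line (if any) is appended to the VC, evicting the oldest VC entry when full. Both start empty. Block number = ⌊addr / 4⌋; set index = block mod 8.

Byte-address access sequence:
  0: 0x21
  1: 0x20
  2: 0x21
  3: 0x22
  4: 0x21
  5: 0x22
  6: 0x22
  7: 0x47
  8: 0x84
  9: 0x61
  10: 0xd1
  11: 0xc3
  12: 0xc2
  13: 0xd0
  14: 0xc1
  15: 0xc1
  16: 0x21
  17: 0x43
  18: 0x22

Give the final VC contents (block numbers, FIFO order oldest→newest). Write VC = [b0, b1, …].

VC = [17, 48, 24, 16]

  [0] addr=0x21 blk=8 s=0: MISS | VC []
  [1] addr=0x20 blk=8 s=0: L1-HIT | VC []
  [2] addr=0x21 blk=8 s=0: L1-HIT | VC []
  [3] addr=0x22 blk=8 s=0: L1-HIT | VC []
  [4] addr=0x21 blk=8 s=0: L1-HIT | VC []
  [5] addr=0x22 blk=8 s=0: L1-HIT | VC []
  [6] addr=0x22 blk=8 s=0: L1-HIT | VC []
  [7] addr=0x47 blk=17 s=1: MISS | VC []
  [8] addr=0x84 blk=33 s=1: MISS | VC [17]
  [9] addr=0x61 blk=24 s=0: MISS | VC [17, 8]
  [10] addr=0xd1 blk=52 s=4: MISS | VC [17, 8]
  [11] addr=0xc3 blk=48 s=0: MISS | VC [17, 8, 24]
  [12] addr=0xc2 blk=48 s=0: L1-HIT | VC [17, 8, 24]
  [13] addr=0xd0 blk=52 s=4: L1-HIT | VC [17, 8, 24]
  [14] addr=0xc1 blk=48 s=0: L1-HIT | VC [17, 8, 24]
  [15] addr=0xc1 blk=48 s=0: L1-HIT | VC [17, 8, 24]
  [16] addr=0x21 blk=8 s=0: VC-HIT | VC [17, 48, 24]
  [17] addr=0x43 blk=16 s=0: MISS | VC [17, 48, 24, 8]
  [18] addr=0x22 blk=8 s=0: VC-HIT | VC [17, 48, 24, 16]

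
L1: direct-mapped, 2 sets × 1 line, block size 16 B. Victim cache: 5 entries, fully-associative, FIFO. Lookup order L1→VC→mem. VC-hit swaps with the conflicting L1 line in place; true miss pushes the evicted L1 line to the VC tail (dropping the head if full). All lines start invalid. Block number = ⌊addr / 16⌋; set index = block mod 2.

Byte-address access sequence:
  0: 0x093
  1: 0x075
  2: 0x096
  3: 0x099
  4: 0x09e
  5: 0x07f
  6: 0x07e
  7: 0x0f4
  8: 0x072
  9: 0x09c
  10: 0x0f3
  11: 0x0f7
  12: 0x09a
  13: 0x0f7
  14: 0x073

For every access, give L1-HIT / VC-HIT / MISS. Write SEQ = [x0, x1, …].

SEQ = [MISS, MISS, VC-HIT, L1-HIT, L1-HIT, VC-HIT, L1-HIT, MISS, VC-HIT, VC-HIT, VC-HIT, L1-HIT, VC-HIT, VC-HIT, VC-HIT]

0: 0x93 (blk 9, set 1) → MISS  vc=[]
1: 0x75 (blk 7, set 1) → MISS  vc=[9]
2: 0x96 (blk 9, set 1) → VC-HIT  vc=[7]
3: 0x99 (blk 9, set 1) → L1-HIT  vc=[7]
4: 0x9e (blk 9, set 1) → L1-HIT  vc=[7]
5: 0x7f (blk 7, set 1) → VC-HIT  vc=[9]
6: 0x7e (blk 7, set 1) → L1-HIT  vc=[9]
7: 0xf4 (blk 15, set 1) → MISS  vc=[9, 7]
8: 0x72 (blk 7, set 1) → VC-HIT  vc=[9, 15]
9: 0x9c (blk 9, set 1) → VC-HIT  vc=[7, 15]
10: 0xf3 (blk 15, set 1) → VC-HIT  vc=[7, 9]
11: 0xf7 (blk 15, set 1) → L1-HIT  vc=[7, 9]
12: 0x9a (blk 9, set 1) → VC-HIT  vc=[7, 15]
13: 0xf7 (blk 15, set 1) → VC-HIT  vc=[7, 9]
14: 0x73 (blk 7, set 1) → VC-HIT  vc=[15, 9]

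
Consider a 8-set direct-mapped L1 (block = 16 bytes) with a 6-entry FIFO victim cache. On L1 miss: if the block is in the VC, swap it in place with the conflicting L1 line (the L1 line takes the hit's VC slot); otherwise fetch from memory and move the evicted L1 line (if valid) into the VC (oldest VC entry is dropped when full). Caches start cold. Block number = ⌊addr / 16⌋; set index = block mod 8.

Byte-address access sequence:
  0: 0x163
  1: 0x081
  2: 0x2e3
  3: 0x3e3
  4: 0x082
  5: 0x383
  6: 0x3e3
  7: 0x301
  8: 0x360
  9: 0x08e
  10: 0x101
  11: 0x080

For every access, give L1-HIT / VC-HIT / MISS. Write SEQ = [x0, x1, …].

0: 0x163 (blk 22, set 6) → MISS  vc=[]
1: 0x81 (blk 8, set 0) → MISS  vc=[]
2: 0x2e3 (blk 46, set 6) → MISS  vc=[22]
3: 0x3e3 (blk 62, set 6) → MISS  vc=[22, 46]
4: 0x82 (blk 8, set 0) → L1-HIT  vc=[22, 46]
5: 0x383 (blk 56, set 0) → MISS  vc=[22, 46, 8]
6: 0x3e3 (blk 62, set 6) → L1-HIT  vc=[22, 46, 8]
7: 0x301 (blk 48, set 0) → MISS  vc=[22, 46, 8, 56]
8: 0x360 (blk 54, set 6) → MISS  vc=[22, 46, 8, 56, 62]
9: 0x8e (blk 8, set 0) → VC-HIT  vc=[22, 46, 48, 56, 62]
10: 0x101 (blk 16, set 0) → MISS  vc=[22, 46, 48, 56, 62, 8]
11: 0x80 (blk 8, set 0) → VC-HIT  vc=[22, 46, 48, 56, 62, 16]

SEQ = [MISS, MISS, MISS, MISS, L1-HIT, MISS, L1-HIT, MISS, MISS, VC-HIT, MISS, VC-HIT]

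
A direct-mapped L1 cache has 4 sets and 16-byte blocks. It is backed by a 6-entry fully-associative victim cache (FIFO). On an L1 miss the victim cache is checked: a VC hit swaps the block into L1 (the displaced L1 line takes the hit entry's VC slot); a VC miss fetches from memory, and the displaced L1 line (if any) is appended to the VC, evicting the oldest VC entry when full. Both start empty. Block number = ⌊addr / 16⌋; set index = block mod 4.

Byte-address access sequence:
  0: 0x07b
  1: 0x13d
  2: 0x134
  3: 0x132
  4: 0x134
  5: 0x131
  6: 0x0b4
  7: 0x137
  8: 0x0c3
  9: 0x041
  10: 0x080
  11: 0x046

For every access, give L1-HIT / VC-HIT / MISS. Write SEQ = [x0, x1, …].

SEQ = [MISS, MISS, L1-HIT, L1-HIT, L1-HIT, L1-HIT, MISS, VC-HIT, MISS, MISS, MISS, VC-HIT]

#0 0x7b→b7/s3 MISS; vc=[]
#1 0x13d→b19/s3 MISS; vc=[7]
#2 0x134→b19/s3 L1-HIT; vc=[7]
#3 0x132→b19/s3 L1-HIT; vc=[7]
#4 0x134→b19/s3 L1-HIT; vc=[7]
#5 0x131→b19/s3 L1-HIT; vc=[7]
#6 0xb4→b11/s3 MISS; vc=[7,19]
#7 0x137→b19/s3 VC-HIT; vc=[7,11]
#8 0xc3→b12/s0 MISS; vc=[7,11]
#9 0x41→b4/s0 MISS; vc=[7,11,12]
#10 0x80→b8/s0 MISS; vc=[7,11,12,4]
#11 0x46→b4/s0 VC-HIT; vc=[7,11,12,8]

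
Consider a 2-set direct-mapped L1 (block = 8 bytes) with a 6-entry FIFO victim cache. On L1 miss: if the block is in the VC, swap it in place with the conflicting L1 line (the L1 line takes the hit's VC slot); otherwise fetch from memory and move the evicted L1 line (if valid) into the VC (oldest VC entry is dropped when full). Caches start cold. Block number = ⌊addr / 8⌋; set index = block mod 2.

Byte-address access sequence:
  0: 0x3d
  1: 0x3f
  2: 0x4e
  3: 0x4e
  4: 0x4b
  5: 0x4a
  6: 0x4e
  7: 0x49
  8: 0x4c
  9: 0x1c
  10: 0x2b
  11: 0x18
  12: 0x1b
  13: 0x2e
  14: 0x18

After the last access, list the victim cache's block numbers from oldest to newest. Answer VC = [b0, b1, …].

VC = [7, 9, 5]

#0 0x3d→b7/s1 MISS; vc=[]
#1 0x3f→b7/s1 L1-HIT; vc=[]
#2 0x4e→b9/s1 MISS; vc=[7]
#3 0x4e→b9/s1 L1-HIT; vc=[7]
#4 0x4b→b9/s1 L1-HIT; vc=[7]
#5 0x4a→b9/s1 L1-HIT; vc=[7]
#6 0x4e→b9/s1 L1-HIT; vc=[7]
#7 0x49→b9/s1 L1-HIT; vc=[7]
#8 0x4c→b9/s1 L1-HIT; vc=[7]
#9 0x1c→b3/s1 MISS; vc=[7,9]
#10 0x2b→b5/s1 MISS; vc=[7,9,3]
#11 0x18→b3/s1 VC-HIT; vc=[7,9,5]
#12 0x1b→b3/s1 L1-HIT; vc=[7,9,5]
#13 0x2e→b5/s1 VC-HIT; vc=[7,9,3]
#14 0x18→b3/s1 VC-HIT; vc=[7,9,5]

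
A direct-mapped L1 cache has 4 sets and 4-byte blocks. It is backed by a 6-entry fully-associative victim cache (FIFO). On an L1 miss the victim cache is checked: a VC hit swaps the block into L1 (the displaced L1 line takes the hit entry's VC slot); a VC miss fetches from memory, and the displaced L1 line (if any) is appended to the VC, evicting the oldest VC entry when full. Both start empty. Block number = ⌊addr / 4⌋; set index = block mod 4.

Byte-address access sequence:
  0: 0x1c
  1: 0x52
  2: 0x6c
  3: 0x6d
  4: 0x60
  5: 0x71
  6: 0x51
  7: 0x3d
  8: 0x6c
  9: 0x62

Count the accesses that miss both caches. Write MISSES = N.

MISSES = 6

  [0] addr=0x1c blk=7 s=3: MISS | VC []
  [1] addr=0x52 blk=20 s=0: MISS | VC []
  [2] addr=0x6c blk=27 s=3: MISS | VC [7]
  [3] addr=0x6d blk=27 s=3: L1-HIT | VC [7]
  [4] addr=0x60 blk=24 s=0: MISS | VC [7, 20]
  [5] addr=0x71 blk=28 s=0: MISS | VC [7, 20, 24]
  [6] addr=0x51 blk=20 s=0: VC-HIT | VC [7, 28, 24]
  [7] addr=0x3d blk=15 s=3: MISS | VC [7, 28, 24, 27]
  [8] addr=0x6c blk=27 s=3: VC-HIT | VC [7, 28, 24, 15]
  [9] addr=0x62 blk=24 s=0: VC-HIT | VC [7, 28, 20, 15]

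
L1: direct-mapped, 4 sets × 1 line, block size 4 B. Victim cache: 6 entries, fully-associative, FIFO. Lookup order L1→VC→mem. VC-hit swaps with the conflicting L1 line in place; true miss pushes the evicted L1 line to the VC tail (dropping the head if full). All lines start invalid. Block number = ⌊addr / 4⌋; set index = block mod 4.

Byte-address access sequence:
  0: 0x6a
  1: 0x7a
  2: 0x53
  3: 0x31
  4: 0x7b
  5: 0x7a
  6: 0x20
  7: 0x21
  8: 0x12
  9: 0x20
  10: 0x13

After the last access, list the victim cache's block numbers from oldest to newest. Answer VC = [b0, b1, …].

VC = [26, 20, 12, 8]

  [0] addr=0x6a blk=26 s=2: MISS | VC []
  [1] addr=0x7a blk=30 s=2: MISS | VC [26]
  [2] addr=0x53 blk=20 s=0: MISS | VC [26]
  [3] addr=0x31 blk=12 s=0: MISS | VC [26, 20]
  [4] addr=0x7b blk=30 s=2: L1-HIT | VC [26, 20]
  [5] addr=0x7a blk=30 s=2: L1-HIT | VC [26, 20]
  [6] addr=0x20 blk=8 s=0: MISS | VC [26, 20, 12]
  [7] addr=0x21 blk=8 s=0: L1-HIT | VC [26, 20, 12]
  [8] addr=0x12 blk=4 s=0: MISS | VC [26, 20, 12, 8]
  [9] addr=0x20 blk=8 s=0: VC-HIT | VC [26, 20, 12, 4]
  [10] addr=0x13 blk=4 s=0: VC-HIT | VC [26, 20, 12, 8]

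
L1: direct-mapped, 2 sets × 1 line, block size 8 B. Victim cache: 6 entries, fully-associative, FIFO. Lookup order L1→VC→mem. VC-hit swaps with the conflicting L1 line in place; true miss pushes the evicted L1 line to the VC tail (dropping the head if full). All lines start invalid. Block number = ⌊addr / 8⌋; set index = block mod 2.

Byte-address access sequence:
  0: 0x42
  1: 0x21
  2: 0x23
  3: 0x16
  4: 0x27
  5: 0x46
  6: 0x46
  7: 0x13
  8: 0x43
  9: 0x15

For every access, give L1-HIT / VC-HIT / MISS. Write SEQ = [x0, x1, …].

#0 0x42→b8/s0 MISS; vc=[]
#1 0x21→b4/s0 MISS; vc=[8]
#2 0x23→b4/s0 L1-HIT; vc=[8]
#3 0x16→b2/s0 MISS; vc=[8,4]
#4 0x27→b4/s0 VC-HIT; vc=[8,2]
#5 0x46→b8/s0 VC-HIT; vc=[4,2]
#6 0x46→b8/s0 L1-HIT; vc=[4,2]
#7 0x13→b2/s0 VC-HIT; vc=[4,8]
#8 0x43→b8/s0 VC-HIT; vc=[4,2]
#9 0x15→b2/s0 VC-HIT; vc=[4,8]

SEQ = [MISS, MISS, L1-HIT, MISS, VC-HIT, VC-HIT, L1-HIT, VC-HIT, VC-HIT, VC-HIT]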